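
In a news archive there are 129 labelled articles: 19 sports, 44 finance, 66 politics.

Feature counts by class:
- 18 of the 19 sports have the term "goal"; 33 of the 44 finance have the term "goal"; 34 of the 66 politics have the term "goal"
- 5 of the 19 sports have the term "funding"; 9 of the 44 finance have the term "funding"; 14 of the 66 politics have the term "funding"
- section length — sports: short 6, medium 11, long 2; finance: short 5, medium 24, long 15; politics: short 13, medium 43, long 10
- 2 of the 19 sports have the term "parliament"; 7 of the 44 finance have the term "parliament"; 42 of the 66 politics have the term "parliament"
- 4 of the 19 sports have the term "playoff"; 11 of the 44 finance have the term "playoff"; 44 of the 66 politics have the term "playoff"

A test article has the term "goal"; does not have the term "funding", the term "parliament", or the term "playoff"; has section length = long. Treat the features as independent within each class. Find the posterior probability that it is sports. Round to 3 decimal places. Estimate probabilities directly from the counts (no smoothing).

sports: (19/129) × (18/19) × (14/19) × (2/19) × (17/19) × (15/19) ≈ 0.00764481
finance: (44/129) × (33/44) × (35/44) × (15/44) × (37/44) × (33/44) ≈ 0.0437511
politics: (66/129) × (34/66) × (52/66) × (10/66) × (24/66) × (22/66) ≈ 0.00381374
P(sports | x) = 0.00764481 / 0.05520965 ≈ 0.138

0.138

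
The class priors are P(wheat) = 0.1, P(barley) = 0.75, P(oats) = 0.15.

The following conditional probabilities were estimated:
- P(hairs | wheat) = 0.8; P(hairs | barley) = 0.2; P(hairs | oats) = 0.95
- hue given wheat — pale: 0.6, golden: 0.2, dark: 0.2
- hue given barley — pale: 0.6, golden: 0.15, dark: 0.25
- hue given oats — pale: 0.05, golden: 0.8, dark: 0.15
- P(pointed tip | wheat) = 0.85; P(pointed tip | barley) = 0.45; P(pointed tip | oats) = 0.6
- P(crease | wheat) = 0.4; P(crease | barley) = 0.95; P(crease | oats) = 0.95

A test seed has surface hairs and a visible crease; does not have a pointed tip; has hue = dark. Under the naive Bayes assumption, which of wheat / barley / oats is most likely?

wheat: 0.1 × 0.8 × 0.2 × (1−0.85) × 0.4 = 0.00096
barley: 0.75 × 0.2 × 0.25 × (1−0.45) × 0.95 = 0.01959375
oats: 0.15 × 0.95 × 0.15 × (1−0.6) × 0.95 = 0.0081225
Highest score → barley.

barley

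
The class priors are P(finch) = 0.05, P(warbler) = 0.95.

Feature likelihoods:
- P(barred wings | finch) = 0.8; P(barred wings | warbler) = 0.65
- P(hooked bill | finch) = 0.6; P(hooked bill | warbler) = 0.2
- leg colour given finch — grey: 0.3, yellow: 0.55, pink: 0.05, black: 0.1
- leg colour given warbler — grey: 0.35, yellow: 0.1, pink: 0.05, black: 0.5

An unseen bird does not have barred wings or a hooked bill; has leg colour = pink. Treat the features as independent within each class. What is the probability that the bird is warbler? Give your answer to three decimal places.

0.985

finch: 0.05 × (1−0.8) × (1−0.6) × 0.05 = 0.0002
warbler: 0.95 × (1−0.65) × (1−0.2) × 0.05 = 0.0133
P(warbler | x) = 0.0133 / 0.0135 ≈ 0.985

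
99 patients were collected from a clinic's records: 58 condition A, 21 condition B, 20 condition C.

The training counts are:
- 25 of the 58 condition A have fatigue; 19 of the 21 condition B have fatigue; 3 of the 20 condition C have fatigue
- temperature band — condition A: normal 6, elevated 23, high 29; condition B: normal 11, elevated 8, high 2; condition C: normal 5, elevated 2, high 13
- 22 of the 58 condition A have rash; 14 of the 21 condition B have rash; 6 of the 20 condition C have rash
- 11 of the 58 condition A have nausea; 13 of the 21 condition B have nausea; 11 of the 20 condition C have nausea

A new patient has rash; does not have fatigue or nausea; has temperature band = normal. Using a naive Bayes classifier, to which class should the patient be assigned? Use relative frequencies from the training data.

condition A: (58/99) × (33/58) × (6/58) × (22/58) × (47/58) ≈ 0.010599
condition B: (21/99) × (2/21) × (11/21) × (14/21) × (8/21) ≈ 0.00268749
condition C: (20/99) × (17/20) × (5/20) × (6/20) × (9/20) ≈ 0.00579545
Highest score → condition A.

condition A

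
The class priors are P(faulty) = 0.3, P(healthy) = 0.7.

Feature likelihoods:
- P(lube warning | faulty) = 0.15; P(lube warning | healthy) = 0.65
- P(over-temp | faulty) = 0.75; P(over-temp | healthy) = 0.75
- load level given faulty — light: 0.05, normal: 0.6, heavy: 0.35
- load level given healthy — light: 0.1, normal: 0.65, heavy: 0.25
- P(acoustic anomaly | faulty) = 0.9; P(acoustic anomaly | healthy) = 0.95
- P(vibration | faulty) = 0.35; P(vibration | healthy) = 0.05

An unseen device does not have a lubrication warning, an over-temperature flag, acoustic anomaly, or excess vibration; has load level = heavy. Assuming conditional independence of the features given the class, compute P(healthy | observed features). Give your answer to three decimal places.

0.334

faulty: 0.3 × (1−0.15) × (1−0.75) × 0.35 × (1−0.9) × (1−0.35) = 0.0014503125
healthy: 0.7 × (1−0.65) × (1−0.75) × 0.25 × (1−0.95) × (1−0.05) = 0.00072734375
P(healthy | x) = 0.00072734375 / 0.00217765625 ≈ 0.334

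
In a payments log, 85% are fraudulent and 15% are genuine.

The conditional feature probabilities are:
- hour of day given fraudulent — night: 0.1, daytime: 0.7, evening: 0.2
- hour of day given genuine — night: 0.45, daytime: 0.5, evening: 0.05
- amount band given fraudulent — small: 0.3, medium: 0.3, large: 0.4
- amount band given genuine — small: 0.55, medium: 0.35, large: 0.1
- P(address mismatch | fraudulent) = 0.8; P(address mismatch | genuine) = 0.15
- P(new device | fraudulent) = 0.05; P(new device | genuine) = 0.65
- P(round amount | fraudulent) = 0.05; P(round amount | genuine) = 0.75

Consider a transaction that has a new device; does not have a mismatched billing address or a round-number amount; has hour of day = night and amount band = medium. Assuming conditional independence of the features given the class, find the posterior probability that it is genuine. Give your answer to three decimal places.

0.931

fraudulent: 0.85 × 0.1 × 0.3 × (1−0.8) × 0.05 × (1−0.05) = 0.00024225
genuine: 0.15 × 0.45 × 0.35 × (1−0.15) × 0.65 × (1−0.75) = 0.003263203125
P(genuine | x) = 0.003263203125 / 0.003505453125 ≈ 0.931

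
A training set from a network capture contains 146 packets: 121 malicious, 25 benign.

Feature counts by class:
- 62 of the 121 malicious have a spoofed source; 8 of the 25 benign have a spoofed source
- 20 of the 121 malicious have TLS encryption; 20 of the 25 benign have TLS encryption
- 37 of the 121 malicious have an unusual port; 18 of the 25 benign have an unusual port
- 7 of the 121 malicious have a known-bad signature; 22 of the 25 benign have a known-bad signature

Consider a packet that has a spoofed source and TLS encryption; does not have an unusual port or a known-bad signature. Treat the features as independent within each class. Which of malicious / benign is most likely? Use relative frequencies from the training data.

malicious: (121/146) × (62/121) × (20/121) × (84/121) × (114/121) ≈ 0.0459089
benign: (25/146) × (8/25) × (20/25) × (7/25) × (3/25) ≈ 0.00147288
Highest score → malicious.

malicious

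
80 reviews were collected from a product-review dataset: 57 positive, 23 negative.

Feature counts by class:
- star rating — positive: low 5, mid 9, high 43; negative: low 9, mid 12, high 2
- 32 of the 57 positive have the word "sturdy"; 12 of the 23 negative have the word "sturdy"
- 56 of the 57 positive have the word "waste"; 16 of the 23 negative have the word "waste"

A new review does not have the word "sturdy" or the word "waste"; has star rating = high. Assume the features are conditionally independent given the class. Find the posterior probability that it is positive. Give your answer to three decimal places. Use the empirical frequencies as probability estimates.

0.532

positive: (57/80) × (43/57) × (25/57) × (1/57) ≈ 0.00413589
negative: (23/80) × (2/23) × (11/23) × (7/23) ≈ 0.00363894
P(positive | x) = 0.00413589 / 0.00777483 ≈ 0.532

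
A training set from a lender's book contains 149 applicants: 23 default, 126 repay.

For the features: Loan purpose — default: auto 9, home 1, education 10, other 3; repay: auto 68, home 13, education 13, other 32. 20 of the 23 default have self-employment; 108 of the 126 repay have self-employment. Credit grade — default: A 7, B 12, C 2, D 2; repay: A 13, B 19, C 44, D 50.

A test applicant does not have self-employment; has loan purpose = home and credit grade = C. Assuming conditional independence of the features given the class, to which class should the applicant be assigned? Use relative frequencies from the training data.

repay

default: (23/149) × (1/23) × (3/23) × (2/23) ≈ 0.0000761218
repay: (126/149) × (13/126) × (18/126) × (44/126) ≈ 0.00435252
Highest score → repay.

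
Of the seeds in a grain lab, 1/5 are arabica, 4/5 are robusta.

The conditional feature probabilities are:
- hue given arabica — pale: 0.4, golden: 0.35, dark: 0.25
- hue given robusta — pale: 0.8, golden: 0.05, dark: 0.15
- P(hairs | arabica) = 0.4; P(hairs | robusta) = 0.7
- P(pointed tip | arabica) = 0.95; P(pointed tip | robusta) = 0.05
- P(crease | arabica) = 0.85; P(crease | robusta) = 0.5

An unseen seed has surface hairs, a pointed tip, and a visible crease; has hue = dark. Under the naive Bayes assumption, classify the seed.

arabica: 0.2 × 0.25 × 0.4 × 0.95 × 0.85 = 0.01615
robusta: 0.8 × 0.15 × 0.7 × 0.05 × 0.5 = 0.0021
Highest score → arabica.

arabica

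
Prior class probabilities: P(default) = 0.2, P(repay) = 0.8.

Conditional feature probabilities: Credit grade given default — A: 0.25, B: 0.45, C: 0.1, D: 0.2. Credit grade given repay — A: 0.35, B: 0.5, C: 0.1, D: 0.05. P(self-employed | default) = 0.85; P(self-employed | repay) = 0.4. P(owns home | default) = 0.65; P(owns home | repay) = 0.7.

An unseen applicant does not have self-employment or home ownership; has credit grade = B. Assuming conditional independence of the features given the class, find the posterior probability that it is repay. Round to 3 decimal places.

0.938

default: 0.2 × 0.45 × (1−0.85) × (1−0.65) = 0.004725
repay: 0.8 × 0.5 × (1−0.4) × (1−0.7) = 0.072
P(repay | x) = 0.072 / 0.076725 ≈ 0.938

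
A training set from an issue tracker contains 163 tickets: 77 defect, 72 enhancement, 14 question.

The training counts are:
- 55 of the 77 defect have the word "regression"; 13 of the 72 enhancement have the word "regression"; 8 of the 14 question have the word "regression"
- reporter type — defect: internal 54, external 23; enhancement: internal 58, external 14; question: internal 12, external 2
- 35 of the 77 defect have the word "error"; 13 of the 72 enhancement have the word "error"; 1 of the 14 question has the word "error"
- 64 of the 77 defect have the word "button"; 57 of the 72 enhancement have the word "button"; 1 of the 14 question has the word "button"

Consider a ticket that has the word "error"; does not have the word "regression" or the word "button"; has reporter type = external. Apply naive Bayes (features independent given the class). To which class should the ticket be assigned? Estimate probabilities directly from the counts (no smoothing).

defect

defect: (77/163) × (22/77) × (23/77) × (35/77) × (13/77) ≈ 0.00309387
enhancement: (72/163) × (59/72) × (14/72) × (13/72) × (15/72) ≈ 0.00264746
question: (14/163) × (6/14) × (2/14) × (1/14) × (13/14) ≈ 0.000348781
Highest score → defect.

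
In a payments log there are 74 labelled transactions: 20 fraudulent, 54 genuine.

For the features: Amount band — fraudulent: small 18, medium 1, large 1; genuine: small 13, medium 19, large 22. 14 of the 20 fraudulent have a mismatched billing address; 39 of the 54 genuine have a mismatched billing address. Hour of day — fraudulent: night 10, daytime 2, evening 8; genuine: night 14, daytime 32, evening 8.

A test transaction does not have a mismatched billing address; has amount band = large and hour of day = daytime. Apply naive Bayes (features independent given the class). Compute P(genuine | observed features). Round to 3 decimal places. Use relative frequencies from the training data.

fraudulent: (20/74) × (1/20) × (6/20) × (2/20) ≈ 0.000405405
genuine: (54/74) × (22/54) × (15/54) × (32/54) ≈ 0.0489378
P(genuine | x) = 0.0489378 / 0.049343205 ≈ 0.992

0.992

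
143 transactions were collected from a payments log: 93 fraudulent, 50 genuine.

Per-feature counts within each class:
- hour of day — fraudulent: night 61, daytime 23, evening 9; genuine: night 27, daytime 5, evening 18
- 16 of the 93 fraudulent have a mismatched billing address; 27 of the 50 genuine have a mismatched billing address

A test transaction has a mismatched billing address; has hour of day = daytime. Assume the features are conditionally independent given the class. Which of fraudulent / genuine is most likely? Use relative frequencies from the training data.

fraudulent

fraudulent: (93/143) × (23/93) × (16/93) ≈ 0.0276713
genuine: (50/143) × (5/50) × (27/50) ≈ 0.0188811
Highest score → fraudulent.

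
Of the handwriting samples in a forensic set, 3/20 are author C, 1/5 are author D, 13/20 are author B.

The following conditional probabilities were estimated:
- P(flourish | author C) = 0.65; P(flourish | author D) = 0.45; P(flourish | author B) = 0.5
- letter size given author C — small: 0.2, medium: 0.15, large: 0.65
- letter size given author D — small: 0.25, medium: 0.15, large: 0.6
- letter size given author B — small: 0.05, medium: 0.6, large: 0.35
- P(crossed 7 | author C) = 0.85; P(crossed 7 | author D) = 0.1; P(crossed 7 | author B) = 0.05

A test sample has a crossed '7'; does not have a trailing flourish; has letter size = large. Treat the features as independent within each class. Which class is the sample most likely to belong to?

author C

author C: 0.15 × (1−0.65) × 0.65 × 0.85 = 0.02900625
author D: 0.2 × (1−0.45) × 0.6 × 0.1 = 0.0066
author B: 0.65 × (1−0.5) × 0.35 × 0.05 = 0.0056875
Highest score → author C.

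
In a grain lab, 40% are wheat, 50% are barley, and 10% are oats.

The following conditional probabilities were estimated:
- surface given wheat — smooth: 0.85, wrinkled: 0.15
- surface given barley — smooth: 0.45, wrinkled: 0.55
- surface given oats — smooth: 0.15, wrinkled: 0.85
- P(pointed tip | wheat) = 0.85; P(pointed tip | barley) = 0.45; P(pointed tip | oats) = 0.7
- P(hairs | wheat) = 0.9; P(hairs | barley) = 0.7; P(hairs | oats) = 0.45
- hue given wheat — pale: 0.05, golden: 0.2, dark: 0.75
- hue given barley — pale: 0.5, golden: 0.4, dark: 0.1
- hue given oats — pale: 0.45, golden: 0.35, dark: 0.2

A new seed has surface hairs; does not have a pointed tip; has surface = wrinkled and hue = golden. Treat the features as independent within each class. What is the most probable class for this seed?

wheat: 0.4 × 0.15 × (1−0.85) × 0.9 × 0.2 = 0.00162
barley: 0.5 × 0.55 × (1−0.45) × 0.7 × 0.4 = 0.04235
oats: 0.1 × 0.85 × (1−0.7) × 0.45 × 0.35 = 0.00401625
Highest score → barley.

barley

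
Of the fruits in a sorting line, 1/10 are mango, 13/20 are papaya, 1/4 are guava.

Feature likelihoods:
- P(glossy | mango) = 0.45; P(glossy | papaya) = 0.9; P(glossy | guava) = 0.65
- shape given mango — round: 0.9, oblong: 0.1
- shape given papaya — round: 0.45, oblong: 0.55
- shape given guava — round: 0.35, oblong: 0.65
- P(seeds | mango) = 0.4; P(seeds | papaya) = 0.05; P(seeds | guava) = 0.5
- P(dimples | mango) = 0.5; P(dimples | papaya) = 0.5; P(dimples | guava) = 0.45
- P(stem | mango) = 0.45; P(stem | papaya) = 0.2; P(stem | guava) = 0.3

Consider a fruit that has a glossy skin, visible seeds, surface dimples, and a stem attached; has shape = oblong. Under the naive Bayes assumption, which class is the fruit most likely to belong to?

mango: 0.1 × 0.45 × 0.1 × 0.4 × 0.5 × 0.45 = 0.000405
papaya: 0.65 × 0.9 × 0.55 × 0.05 × 0.5 × 0.2 = 0.00160875
guava: 0.25 × 0.65 × 0.65 × 0.5 × 0.45 × 0.3 = 0.0071296875
Highest score → guava.

guava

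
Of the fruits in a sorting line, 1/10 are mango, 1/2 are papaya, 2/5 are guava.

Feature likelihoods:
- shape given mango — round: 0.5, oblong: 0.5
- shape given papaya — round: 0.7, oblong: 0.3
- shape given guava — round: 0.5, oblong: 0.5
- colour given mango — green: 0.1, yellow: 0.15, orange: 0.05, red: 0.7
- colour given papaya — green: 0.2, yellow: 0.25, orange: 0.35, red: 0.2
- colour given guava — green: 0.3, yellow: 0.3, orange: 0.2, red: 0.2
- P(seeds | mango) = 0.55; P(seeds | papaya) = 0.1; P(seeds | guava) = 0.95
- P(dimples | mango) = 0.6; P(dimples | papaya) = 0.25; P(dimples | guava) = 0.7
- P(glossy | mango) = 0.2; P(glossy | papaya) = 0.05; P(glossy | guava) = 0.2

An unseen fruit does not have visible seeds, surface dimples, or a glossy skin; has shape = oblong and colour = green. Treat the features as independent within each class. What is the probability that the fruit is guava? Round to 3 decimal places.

mango: 0.1 × 0.5 × 0.1 × (1−0.55) × (1−0.6) × (1−0.2) = 0.00072
papaya: 0.5 × 0.3 × 0.2 × (1−0.1) × (1−0.25) × (1−0.05) = 0.0192375
guava: 0.4 × 0.5 × 0.3 × (1−0.95) × (1−0.7) × (1−0.2) = 0.00072
P(guava | x) = 0.00072 / 0.0206775 ≈ 0.035

0.035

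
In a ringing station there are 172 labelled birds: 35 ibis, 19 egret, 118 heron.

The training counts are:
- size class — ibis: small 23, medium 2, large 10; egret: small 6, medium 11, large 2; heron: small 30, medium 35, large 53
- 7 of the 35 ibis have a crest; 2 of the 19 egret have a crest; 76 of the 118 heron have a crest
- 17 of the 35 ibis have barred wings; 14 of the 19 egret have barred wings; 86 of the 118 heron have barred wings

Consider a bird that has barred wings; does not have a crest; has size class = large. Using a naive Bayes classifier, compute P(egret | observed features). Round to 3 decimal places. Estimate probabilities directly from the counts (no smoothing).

ibis: (35/172) × (10/35) × (28/35) × (17/35) ≈ 0.0225914
egret: (19/172) × (2/19) × (17/19) × (14/19) ≈ 0.00766604
heron: (118/172) × (53/118) × (42/118) × (86/118) ≈ 0.0799339
P(egret | x) = 0.00766604 / 0.11019134 ≈ 0.070

0.070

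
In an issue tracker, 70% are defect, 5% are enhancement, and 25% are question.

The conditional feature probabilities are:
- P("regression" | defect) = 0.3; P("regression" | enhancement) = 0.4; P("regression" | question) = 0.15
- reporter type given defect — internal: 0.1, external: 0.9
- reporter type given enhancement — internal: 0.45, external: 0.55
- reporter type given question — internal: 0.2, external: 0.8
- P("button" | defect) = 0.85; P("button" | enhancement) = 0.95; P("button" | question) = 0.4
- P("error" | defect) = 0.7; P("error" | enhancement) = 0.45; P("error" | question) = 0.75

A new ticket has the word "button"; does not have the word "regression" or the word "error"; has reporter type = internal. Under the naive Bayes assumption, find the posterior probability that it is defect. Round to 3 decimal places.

0.525

defect: 0.7 × (1−0.3) × 0.1 × 0.85 × (1−0.7) = 0.012495
enhancement: 0.05 × (1−0.4) × 0.45 × 0.95 × (1−0.45) = 0.00705375
question: 0.25 × (1−0.15) × 0.2 × 0.4 × (1−0.75) = 0.00425
P(defect | x) = 0.012495 / 0.02379875 ≈ 0.525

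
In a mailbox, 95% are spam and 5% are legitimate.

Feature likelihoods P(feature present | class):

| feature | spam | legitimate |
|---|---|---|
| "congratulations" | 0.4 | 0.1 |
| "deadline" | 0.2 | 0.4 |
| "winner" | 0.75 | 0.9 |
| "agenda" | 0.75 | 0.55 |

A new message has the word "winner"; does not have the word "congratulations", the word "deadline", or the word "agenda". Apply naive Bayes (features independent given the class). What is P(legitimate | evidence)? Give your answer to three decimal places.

0.113

spam: 0.95 × (1−0.4) × (1−0.2) × 0.75 × (1−0.75) = 0.0855
legitimate: 0.05 × (1−0.1) × (1−0.4) × 0.9 × (1−0.55) = 0.010935
P(legitimate | x) = 0.010935 / 0.096435 ≈ 0.113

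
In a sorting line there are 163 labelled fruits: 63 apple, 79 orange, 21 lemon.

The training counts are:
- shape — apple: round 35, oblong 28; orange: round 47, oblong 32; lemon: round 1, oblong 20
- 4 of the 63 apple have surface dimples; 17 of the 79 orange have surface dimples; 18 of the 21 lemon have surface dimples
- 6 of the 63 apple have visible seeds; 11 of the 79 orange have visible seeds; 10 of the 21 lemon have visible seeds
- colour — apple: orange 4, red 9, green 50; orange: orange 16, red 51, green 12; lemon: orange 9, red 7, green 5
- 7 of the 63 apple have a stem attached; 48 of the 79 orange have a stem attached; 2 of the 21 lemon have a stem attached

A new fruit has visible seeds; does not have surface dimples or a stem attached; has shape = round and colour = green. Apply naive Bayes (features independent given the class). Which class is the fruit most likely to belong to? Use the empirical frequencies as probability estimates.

apple: (63/163) × (35/63) × (59/63) × (6/63) × (50/63) × (56/63) ≈ 0.0135108
orange: (79/163) × (47/79) × (62/79) × (11/79) × (12/79) × (31/79) ≈ 0.00187815
lemon: (21/163) × (1/21) × (3/21) × (10/21) × (5/21) × (19/21) ≈ 0.0000899042
Highest score → apple.

apple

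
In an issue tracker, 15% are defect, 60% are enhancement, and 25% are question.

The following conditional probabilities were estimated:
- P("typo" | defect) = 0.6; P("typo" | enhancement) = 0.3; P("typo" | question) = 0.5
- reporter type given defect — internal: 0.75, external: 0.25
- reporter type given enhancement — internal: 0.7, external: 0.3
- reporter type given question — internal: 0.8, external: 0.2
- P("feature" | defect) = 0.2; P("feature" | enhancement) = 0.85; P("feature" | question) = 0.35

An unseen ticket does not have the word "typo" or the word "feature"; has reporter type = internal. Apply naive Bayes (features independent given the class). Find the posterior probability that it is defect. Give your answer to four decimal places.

0.2481

defect: 0.15 × (1−0.6) × 0.75 × (1−0.2) = 0.036
enhancement: 0.6 × (1−0.3) × 0.7 × (1−0.85) = 0.0441
question: 0.25 × (1−0.5) × 0.8 × (1−0.35) = 0.065
P(defect | x) = 0.036 / 0.1451 ≈ 0.2481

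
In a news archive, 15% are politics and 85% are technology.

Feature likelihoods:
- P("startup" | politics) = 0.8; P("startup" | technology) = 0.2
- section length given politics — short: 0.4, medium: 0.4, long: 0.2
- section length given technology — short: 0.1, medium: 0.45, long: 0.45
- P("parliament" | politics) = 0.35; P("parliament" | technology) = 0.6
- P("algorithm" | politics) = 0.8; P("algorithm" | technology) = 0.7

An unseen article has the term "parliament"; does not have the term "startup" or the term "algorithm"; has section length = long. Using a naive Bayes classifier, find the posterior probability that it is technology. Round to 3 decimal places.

0.992

politics: 0.15 × (1−0.8) × 0.2 × 0.35 × (1−0.8) = 0.00042
technology: 0.85 × (1−0.2) × 0.45 × 0.6 × (1−0.7) = 0.05508
P(technology | x) = 0.05508 / 0.0555 ≈ 0.992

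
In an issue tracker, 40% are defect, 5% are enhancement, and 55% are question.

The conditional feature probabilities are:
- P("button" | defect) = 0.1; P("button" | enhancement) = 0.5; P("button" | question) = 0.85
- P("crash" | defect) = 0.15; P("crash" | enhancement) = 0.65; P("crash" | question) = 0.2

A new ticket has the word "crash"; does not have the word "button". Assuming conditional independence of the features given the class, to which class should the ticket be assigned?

defect

defect: 0.4 × (1−0.1) × 0.15 = 0.054
enhancement: 0.05 × (1−0.5) × 0.65 = 0.01625
question: 0.55 × (1−0.85) × 0.2 = 0.0165
Highest score → defect.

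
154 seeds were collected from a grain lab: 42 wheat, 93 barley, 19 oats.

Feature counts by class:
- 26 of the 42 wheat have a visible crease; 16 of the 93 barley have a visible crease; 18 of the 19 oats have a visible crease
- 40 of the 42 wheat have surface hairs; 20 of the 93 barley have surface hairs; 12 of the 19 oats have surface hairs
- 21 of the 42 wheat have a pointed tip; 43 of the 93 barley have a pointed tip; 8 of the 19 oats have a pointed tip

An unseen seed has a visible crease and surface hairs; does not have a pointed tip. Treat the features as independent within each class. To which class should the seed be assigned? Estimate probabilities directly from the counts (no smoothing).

wheat: (42/154) × (26/42) × (40/42) × (21/42) ≈ 0.0803958
barley: (93/154) × (16/93) × (20/93) × (50/93) ≈ 0.0120125
oats: (19/154) × (18/19) × (12/19) × (11/19) ≈ 0.0427384
Highest score → wheat.

wheat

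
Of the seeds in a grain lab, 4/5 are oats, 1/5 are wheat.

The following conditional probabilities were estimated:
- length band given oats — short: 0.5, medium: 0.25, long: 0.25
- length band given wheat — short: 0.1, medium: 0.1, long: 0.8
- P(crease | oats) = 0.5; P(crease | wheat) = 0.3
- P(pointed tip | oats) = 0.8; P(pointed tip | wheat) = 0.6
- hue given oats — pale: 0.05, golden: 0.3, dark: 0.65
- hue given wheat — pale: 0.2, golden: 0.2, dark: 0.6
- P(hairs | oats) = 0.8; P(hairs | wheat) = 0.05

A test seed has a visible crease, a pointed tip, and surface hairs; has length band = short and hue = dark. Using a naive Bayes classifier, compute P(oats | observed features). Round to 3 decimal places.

0.999

oats: 0.8 × 0.5 × 0.5 × 0.8 × 0.65 × 0.8 = 0.0832
wheat: 0.2 × 0.1 × 0.3 × 0.6 × 0.6 × 0.05 = 0.000108
P(oats | x) = 0.0832 / 0.083308 ≈ 0.999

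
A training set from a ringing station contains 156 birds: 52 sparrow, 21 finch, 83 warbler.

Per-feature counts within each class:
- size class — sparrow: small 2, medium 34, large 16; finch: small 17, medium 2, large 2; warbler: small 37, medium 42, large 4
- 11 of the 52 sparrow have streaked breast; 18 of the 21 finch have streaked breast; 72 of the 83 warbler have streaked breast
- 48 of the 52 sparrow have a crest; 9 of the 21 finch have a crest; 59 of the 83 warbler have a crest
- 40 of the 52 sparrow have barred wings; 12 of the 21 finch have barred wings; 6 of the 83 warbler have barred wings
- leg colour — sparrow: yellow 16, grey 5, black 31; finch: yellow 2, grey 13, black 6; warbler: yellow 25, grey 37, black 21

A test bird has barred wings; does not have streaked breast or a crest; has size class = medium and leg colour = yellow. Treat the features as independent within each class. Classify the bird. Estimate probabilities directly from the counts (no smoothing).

sparrow: (52/156) × (34/52) × (41/52) × (4/52) × (40/52) × (16/52) ≈ 0.00312871
finch: (21/156) × (2/21) × (3/21) × (12/21) × (12/21) × (2/21) ≈ 0.0000569563
warbler: (83/156) × (42/83) × (11/83) × (24/83) × (6/83) × (25/83) ≈ 0.000224651
Highest score → sparrow.

sparrow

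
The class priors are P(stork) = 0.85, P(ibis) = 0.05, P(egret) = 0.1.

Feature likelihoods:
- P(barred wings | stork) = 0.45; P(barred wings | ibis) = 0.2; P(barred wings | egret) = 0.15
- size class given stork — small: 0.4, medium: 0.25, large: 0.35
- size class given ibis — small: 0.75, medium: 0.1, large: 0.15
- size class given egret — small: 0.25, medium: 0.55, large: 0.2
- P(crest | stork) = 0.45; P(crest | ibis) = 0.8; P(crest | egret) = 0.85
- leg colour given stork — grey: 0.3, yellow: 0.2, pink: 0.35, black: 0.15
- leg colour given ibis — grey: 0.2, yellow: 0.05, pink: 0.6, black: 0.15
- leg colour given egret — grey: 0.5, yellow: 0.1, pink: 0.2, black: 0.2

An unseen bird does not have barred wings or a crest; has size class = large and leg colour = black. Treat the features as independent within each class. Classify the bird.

stork: 0.85 × (1−0.45) × 0.35 × (1−0.45) × 0.15 = 0.0134990625
ibis: 0.05 × (1−0.2) × 0.15 × (1−0.8) × 0.15 = 0.00018
egret: 0.1 × (1−0.15) × 0.2 × (1−0.85) × 0.2 = 0.00051
Highest score → stork.

stork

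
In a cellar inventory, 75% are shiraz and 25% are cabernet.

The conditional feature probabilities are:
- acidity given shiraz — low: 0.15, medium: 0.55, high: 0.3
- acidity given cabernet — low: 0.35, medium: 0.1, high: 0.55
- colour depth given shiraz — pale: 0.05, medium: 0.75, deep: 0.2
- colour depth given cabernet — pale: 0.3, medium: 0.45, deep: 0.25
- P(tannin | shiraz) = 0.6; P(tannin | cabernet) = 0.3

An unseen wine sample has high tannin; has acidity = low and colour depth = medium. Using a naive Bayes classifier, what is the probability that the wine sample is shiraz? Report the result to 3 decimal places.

0.811

shiraz: 0.75 × 0.15 × 0.75 × 0.6 = 0.050625
cabernet: 0.25 × 0.35 × 0.45 × 0.3 = 0.0118125
P(shiraz | x) = 0.050625 / 0.0624375 ≈ 0.811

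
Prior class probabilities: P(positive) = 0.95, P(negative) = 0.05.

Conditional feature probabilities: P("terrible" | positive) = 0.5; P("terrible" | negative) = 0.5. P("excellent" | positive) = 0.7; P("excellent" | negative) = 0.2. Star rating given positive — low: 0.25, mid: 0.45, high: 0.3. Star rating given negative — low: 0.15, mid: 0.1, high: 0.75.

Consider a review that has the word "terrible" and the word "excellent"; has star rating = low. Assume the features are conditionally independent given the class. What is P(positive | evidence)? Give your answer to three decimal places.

0.991

positive: 0.95 × 0.5 × 0.7 × 0.25 = 0.083125
negative: 0.05 × 0.5 × 0.2 × 0.15 = 0.00075
P(positive | x) = 0.083125 / 0.083875 ≈ 0.991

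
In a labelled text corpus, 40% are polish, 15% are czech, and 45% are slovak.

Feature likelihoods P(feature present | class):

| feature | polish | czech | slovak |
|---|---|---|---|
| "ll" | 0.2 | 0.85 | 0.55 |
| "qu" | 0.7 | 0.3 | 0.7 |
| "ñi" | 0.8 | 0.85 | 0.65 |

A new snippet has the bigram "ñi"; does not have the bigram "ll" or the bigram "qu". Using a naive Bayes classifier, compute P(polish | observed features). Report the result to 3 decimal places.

0.592

polish: 0.4 × (1−0.2) × (1−0.7) × 0.8 = 0.0768
czech: 0.15 × (1−0.85) × (1−0.3) × 0.85 = 0.0133875
slovak: 0.45 × (1−0.55) × (1−0.7) × 0.65 = 0.0394875
P(polish | x) = 0.0768 / 0.129675 ≈ 0.592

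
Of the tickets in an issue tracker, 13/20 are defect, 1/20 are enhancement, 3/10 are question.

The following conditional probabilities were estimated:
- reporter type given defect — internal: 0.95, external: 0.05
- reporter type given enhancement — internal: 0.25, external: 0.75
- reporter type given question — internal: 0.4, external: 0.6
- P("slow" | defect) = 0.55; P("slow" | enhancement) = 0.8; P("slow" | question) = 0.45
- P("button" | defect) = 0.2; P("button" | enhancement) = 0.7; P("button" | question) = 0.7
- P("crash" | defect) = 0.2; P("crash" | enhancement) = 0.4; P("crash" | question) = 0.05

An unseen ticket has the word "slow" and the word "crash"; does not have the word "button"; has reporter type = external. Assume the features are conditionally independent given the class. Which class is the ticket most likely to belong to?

defect: 0.65 × 0.05 × 0.55 × (1−0.2) × 0.2 = 0.00286
enhancement: 0.05 × 0.75 × 0.8 × (1−0.7) × 0.4 = 0.0036
question: 0.3 × 0.6 × 0.45 × (1−0.7) × 0.05 = 0.001215
Highest score → enhancement.

enhancement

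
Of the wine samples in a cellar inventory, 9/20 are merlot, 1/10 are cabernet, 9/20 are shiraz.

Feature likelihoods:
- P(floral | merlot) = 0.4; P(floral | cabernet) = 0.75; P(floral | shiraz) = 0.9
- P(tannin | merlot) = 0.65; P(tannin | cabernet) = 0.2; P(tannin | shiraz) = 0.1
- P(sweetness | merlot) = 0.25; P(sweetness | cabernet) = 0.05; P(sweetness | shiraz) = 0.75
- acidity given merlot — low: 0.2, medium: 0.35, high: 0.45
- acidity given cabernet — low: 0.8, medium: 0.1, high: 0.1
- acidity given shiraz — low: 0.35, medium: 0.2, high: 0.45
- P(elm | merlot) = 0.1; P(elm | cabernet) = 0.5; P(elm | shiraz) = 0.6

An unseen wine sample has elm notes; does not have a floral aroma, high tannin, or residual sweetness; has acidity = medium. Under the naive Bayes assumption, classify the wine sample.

merlot: 0.45 × (1−0.4) × (1−0.65) × (1−0.25) × 0.35 × 0.1 = 0.002480625
cabernet: 0.1 × (1−0.75) × (1−0.2) × (1−0.05) × 0.1 × 0.5 = 0.00095
shiraz: 0.45 × (1−0.9) × (1−0.1) × (1−0.75) × 0.2 × 0.6 = 0.001215
Highest score → merlot.

merlot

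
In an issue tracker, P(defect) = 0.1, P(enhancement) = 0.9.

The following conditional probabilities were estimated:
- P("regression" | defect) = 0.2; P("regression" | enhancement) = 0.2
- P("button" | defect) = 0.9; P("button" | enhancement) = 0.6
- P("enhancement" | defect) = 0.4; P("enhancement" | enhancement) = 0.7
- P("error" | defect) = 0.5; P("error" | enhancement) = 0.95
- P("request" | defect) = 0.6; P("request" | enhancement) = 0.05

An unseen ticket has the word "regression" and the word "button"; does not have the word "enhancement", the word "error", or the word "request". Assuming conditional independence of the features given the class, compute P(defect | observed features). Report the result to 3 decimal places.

defect: 0.1 × 0.2 × 0.9 × (1−0.4) × (1−0.5) × (1−0.6) = 0.00216
enhancement: 0.9 × 0.2 × 0.6 × (1−0.7) × (1−0.95) × (1−0.05) = 0.001539
P(defect | x) = 0.00216 / 0.003699 ≈ 0.584

0.584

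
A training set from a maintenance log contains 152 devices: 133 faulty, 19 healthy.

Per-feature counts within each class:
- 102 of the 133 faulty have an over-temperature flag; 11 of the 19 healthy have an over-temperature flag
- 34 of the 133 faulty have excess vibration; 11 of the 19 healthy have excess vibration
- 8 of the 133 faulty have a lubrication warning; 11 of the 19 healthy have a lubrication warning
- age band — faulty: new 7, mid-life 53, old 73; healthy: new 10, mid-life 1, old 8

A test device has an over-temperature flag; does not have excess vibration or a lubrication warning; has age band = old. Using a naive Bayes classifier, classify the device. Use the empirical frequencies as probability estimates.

faulty: (133/152) × (102/133) × (99/133) × (125/133) × (73/133) ≈ 0.257673
healthy: (19/152) × (11/19) × (8/19) × (8/19) × (8/19) ≈ 0.00540205
Highest score → faulty.

faulty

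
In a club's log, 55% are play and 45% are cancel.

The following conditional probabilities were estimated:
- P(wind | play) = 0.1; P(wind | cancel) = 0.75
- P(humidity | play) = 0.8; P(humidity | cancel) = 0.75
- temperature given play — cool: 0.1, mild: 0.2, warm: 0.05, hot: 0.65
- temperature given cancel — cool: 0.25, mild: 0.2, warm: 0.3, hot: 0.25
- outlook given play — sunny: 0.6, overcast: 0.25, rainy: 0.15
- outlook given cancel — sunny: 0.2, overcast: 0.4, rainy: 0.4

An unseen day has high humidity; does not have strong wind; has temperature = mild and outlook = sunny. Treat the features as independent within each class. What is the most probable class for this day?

play: 0.55 × (1−0.1) × 0.8 × 0.2 × 0.6 = 0.04752
cancel: 0.45 × (1−0.75) × 0.75 × 0.2 × 0.2 = 0.003375
Highest score → play.

play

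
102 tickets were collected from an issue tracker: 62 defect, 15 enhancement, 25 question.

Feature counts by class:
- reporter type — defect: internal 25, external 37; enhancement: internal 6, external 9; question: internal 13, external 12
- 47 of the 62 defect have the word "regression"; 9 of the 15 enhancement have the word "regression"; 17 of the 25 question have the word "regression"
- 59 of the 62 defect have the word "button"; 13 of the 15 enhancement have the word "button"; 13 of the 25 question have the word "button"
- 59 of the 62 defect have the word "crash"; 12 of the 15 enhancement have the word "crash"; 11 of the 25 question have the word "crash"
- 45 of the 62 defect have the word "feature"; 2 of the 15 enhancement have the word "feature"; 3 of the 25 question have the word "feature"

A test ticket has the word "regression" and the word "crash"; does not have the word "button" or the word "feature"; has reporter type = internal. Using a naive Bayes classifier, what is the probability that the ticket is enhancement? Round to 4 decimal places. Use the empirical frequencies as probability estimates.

defect: (62/102) × (25/62) × (47/62) × (3/62) × (59/62) × (17/62) ≈ 0.00234581
enhancement: (15/102) × (6/15) × (9/15) × (2/15) × (12/15) × (13/15) ≈ 0.00326275
question: (25/102) × (13/25) × (17/25) × (12/25) × (11/25) × (22/25) = 0.01610752
P(enhancement | x) = 0.00326275 / 0.02171608 ≈ 0.1502

0.1502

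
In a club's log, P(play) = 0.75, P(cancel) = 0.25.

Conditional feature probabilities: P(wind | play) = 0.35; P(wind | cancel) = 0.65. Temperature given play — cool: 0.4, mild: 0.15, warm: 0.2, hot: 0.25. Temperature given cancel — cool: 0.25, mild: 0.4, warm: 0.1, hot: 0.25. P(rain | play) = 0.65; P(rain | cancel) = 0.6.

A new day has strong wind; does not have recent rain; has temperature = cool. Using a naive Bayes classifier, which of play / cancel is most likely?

play: 0.75 × 0.35 × 0.4 × (1−0.65) = 0.03675
cancel: 0.25 × 0.65 × 0.25 × (1−0.6) = 0.01625
Highest score → play.

play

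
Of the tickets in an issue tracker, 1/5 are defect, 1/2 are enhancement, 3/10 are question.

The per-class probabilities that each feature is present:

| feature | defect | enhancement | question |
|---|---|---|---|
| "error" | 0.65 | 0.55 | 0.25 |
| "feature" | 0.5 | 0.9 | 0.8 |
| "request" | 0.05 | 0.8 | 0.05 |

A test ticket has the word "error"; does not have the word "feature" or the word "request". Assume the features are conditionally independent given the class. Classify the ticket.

defect: 0.2 × 0.65 × (1−0.5) × (1−0.05) = 0.06175
enhancement: 0.5 × 0.55 × (1−0.9) × (1−0.8) = 0.0055
question: 0.3 × 0.25 × (1−0.8) × (1−0.05) = 0.01425
Highest score → defect.

defect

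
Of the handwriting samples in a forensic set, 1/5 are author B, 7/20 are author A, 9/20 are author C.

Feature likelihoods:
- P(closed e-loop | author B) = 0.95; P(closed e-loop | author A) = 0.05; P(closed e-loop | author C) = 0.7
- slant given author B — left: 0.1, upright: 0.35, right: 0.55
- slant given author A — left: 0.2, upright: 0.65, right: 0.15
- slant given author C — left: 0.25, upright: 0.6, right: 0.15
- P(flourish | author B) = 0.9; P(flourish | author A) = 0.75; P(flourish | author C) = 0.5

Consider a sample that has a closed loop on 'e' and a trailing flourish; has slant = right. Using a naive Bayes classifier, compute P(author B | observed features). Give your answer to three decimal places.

0.786

author B: 0.2 × 0.95 × 0.55 × 0.9 = 0.09405
author A: 0.35 × 0.05 × 0.15 × 0.75 = 0.00196875
author C: 0.45 × 0.7 × 0.15 × 0.5 = 0.023625
P(author B | x) = 0.09405 / 0.11964375 ≈ 0.786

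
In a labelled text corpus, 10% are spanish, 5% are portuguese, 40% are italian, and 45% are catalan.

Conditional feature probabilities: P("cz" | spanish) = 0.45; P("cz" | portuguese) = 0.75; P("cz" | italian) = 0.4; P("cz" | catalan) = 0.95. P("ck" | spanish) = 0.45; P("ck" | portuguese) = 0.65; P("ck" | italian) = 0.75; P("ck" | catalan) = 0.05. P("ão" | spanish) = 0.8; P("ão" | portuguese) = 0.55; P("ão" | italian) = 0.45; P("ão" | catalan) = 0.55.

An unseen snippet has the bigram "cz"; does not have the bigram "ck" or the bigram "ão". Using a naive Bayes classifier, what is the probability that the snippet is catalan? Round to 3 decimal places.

spanish: 0.1 × 0.45 × (1−0.45) × (1−0.8) = 0.00495
portuguese: 0.05 × 0.75 × (1−0.65) × (1−0.55) = 0.00590625
italian: 0.4 × 0.4 × (1−0.75) × (1−0.45) = 0.022
catalan: 0.45 × 0.95 × (1−0.05) × (1−0.55) = 0.18275625
P(catalan | x) = 0.18275625 / 0.2156125 ≈ 0.848

0.848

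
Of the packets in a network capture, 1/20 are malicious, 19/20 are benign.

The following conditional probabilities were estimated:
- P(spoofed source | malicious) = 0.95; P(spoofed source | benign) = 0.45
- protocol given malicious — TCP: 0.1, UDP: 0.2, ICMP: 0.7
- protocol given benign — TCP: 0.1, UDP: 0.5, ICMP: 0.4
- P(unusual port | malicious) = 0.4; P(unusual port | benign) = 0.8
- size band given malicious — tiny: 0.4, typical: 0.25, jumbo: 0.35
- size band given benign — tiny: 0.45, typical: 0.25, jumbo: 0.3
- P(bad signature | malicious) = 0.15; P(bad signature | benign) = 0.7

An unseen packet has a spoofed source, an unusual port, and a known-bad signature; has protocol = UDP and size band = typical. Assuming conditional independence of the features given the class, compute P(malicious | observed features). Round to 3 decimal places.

malicious: 0.05 × 0.95 × 0.2 × 0.4 × 0.25 × 0.15 = 0.0001425
benign: 0.95 × 0.45 × 0.5 × 0.8 × 0.25 × 0.7 = 0.029925
P(malicious | x) = 0.0001425 / 0.0300675 ≈ 0.005

0.005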